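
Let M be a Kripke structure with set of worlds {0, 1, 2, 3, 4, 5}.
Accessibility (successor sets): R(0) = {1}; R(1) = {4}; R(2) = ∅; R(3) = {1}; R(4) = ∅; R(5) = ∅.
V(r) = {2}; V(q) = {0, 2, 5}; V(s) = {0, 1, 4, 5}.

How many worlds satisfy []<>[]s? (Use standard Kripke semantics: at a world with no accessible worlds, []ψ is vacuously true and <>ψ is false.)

Let φ = []<>[]s. Evaluate φ at each world:
  0 (successors {1}): φ is true.
  1 (successors {4}): φ is false.
  2 (successors ∅): φ is true.
  3 (successors {1}): φ is true.
  4 (successors ∅): φ is true.
  5 (successors ∅): φ is true.
For instance, at 1:
  At 1: []<>[]s requires <>[]s at every successor {4}.
    <>[]s fails at 4, so []<>[]s is false at 1.
      At 4: no accessible worlds, so <>[]s is false.
Satisfying worlds: {0, 2, 3, 4, 5}

5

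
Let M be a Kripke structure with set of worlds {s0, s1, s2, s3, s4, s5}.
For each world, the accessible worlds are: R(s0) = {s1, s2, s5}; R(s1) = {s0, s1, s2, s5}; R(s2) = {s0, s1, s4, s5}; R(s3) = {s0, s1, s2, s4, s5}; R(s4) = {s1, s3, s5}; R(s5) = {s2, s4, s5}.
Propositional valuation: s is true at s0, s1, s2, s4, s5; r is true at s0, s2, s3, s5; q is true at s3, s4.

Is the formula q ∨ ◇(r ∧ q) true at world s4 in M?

At s4: q is true, ◇(r ∧ q) is true, so q ∨ ◇(r ∧ q) is true.
  At s4: ◇(r ∧ q) requires r ∧ q at some successor in {s1, s3, s5}.
    r ∧ q holds at s3, so ◇(r ∧ q) is true at s4.

Yes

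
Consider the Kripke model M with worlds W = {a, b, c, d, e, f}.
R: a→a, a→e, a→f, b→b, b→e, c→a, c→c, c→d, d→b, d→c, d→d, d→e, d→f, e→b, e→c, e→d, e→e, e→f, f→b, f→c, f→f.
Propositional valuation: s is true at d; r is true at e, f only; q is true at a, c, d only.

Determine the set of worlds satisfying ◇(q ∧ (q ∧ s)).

c, d, e

Let φ = ◇(q ∧ (q ∧ s)). Evaluate φ at each world:
  a (successors {a, e, f}): φ is false.
  b (successors {b, e}): φ is false.
  c (successors {a, c, d}): φ is true.
  d (successors {b, c, d, e, f}): φ is true.
  e (successors {b, c, d, e, f}): φ is true.
  f (successors {b, c, f}): φ is false.
For instance, at a:
  At a: ◇(q ∧ (q ∧ s)) requires q ∧ (q ∧ s) at some successor in {a, e, f}.
    At a: q ∧ (q ∧ s) is false.
    At e: q ∧ (q ∧ s) is false.
    At f: q ∧ (q ∧ s) is false.
  So ◇(q ∧ (q ∧ s)) is false at a.
Satisfying worlds: {c, d, e}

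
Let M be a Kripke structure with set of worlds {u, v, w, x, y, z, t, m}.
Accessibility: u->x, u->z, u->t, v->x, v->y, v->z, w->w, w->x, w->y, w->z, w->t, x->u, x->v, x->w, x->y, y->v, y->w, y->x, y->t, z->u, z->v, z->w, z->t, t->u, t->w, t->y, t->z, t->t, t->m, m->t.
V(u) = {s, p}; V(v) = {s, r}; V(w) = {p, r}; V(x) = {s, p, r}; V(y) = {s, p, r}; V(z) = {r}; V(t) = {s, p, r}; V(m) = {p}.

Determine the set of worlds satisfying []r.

Let φ = []r. Evaluate φ at each world:
  u (successors {x, z, t}): φ is true.
  v (successors {x, y, z}): φ is true.
  w (successors {w, x, y, z, t}): φ is true.
  x (successors {u, v, w, y}): φ is false.
  y (successors {v, w, x, t}): φ is true.
  z (successors {u, v, w, t}): φ is false.
  t (successors {u, w, y, z, t, m}): φ is false.
  m (successors {t}): φ is true.
For instance, at t:
  At t: []r requires r at every successor {u, w, y, z, t, m}.
    r fails at u, so []r is false at t.
Satisfying worlds: {u, v, w, y, m}

u, v, w, y, m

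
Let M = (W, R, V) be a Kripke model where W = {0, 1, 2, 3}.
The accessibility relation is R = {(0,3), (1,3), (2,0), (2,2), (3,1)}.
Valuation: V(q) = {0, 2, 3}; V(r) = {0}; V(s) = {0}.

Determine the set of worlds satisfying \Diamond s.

Let φ = \Diamond s. Evaluate φ at each world:
  0 (successors {3}): φ is false.
  1 (successors {3}): φ is false.
  2 (successors {0, 2}): φ is true.
  3 (successors {1}): φ is false.
For instance, at 2:
  At 2: \Diamond s requires s at some successor in {0, 2}.
    s holds at 0, so \Diamond s is true at 2.
Satisfying worlds: {2}

2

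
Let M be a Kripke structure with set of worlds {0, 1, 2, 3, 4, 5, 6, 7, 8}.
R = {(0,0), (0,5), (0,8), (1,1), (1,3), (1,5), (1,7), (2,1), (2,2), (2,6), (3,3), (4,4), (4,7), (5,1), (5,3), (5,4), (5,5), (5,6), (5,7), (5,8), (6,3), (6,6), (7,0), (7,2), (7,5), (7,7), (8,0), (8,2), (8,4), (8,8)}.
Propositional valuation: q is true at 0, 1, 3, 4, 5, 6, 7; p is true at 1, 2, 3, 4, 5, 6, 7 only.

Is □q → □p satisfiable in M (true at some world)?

Yes

Let φ = □q → □p. Evaluate φ at each world:
  0 (successors {0, 5, 8}): φ is true.
  1 (successors {1, 3, 5, 7}): φ is true.
  2 (successors {1, 2, 6}): φ is true.
  3 (successors {3}): φ is true.
  4 (successors {4, 7}): φ is true.
  5 (successors {1, 3, 4, 5, 6, 7, 8}): φ is true.
  6 (successors {3, 6}): φ is true.
  7 (successors {0, 2, 5, 7}): φ is true.
  8 (successors {0, 2, 4, 8}): φ is true.
Detail at 0 (witness):
  At 0: □q is false, □p is false, so □q → □p is true.
    At 0: □q requires q at every successor {0, 5, 8}.
      q fails at 8, so □q is false at 0.
    At 0: □p requires p at every successor {0, 5, 8}.
      p fails at 0, so □p is false at 0.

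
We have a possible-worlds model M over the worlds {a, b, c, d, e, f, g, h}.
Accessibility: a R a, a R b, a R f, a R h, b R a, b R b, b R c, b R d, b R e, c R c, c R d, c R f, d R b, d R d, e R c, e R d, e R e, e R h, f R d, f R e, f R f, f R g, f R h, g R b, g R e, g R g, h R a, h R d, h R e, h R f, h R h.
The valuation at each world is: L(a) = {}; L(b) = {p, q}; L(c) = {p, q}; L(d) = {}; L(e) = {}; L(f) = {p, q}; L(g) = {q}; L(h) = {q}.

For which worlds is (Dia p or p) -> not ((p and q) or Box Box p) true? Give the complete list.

Let φ = (Dia p or p) -> not ((p and q) or Box Box p). Evaluate φ at each world:
  a (successors {a, b, f, h}): φ is true.
  b (successors {a, b, c, d, e}): φ is false.
  c (successors {c, d, f}): φ is false.
  d (successors {b, d}): φ is true.
  e (successors {c, d, e, h}): φ is true.
  f (successors {d, e, f, g, h}): φ is false.
  g (successors {b, e, g}): φ is true.
  h (successors {a, d, e, f, h}): φ is true.
For instance, at b:
  At b: Dia p or p is true, not ((p and q) or Box Box p) is false, so (Dia p or p) -> not ((p and q) or Box Box p) is false.
    At b: Dia p is true, p is true, so Dia p or p is true.
      At b: Dia p requires p at some successor in {a, b, c, d, e}.
        p holds at b, so Dia p is true at b.
    At b: (p and q) or Box Box p is true, so not ((p and q) or Box Box p) is false.
      At b: p and q is true, Box Box p is false, so (p and q) or Box Box p is true.
Satisfying worlds: {a, d, e, g, h}

a, d, e, g, h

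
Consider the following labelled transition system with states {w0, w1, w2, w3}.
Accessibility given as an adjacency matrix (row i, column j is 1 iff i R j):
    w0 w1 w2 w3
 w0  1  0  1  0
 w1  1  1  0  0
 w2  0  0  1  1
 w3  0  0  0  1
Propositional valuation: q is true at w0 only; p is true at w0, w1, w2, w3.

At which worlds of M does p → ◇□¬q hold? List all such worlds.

Let φ = p → ◇□¬q. Evaluate φ at each world:
  w0 (successors {w0, w2}): φ is true.
  w1 (successors {w0, w1}): φ is false.
  w2 (successors {w2, w3}): φ is true.
  w3 (successors {w3}): φ is true.
For instance, at w0:
  At w0: p is true, ◇□¬q is true, so p → ◇□¬q is true.
    At w0: ◇□¬q requires □¬q at some successor in {w0, w2}.
      □¬q holds at w2, so ◇□¬q is true at w0.
Satisfying worlds: {w0, w2, w3}

w0, w2, w3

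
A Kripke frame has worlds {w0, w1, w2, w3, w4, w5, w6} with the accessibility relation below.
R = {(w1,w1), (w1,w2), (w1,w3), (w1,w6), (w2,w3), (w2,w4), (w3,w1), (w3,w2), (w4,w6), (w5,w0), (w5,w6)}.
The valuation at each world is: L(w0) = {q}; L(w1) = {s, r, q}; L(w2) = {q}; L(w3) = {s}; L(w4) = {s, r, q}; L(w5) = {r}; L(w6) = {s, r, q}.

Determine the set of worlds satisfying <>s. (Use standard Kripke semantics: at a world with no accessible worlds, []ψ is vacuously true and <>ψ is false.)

Let φ = <>s. Evaluate φ at each world:
  w0 (successors ∅): φ is false.
  w1 (successors {w1, w2, w3, w6}): φ is true.
  w2 (successors {w3, w4}): φ is true.
  w3 (successors {w1, w2}): φ is true.
  w4 (successors {w6}): φ is true.
  w5 (successors {w0, w6}): φ is true.
  w6 (successors ∅): φ is false.
For instance, at w2:
  At w2: <>s requires s at some successor in {w3, w4}.
    s holds at w3, so <>s is true at w2.
Satisfying worlds: {w1, w2, w3, w4, w5}

w1, w2, w3, w4, w5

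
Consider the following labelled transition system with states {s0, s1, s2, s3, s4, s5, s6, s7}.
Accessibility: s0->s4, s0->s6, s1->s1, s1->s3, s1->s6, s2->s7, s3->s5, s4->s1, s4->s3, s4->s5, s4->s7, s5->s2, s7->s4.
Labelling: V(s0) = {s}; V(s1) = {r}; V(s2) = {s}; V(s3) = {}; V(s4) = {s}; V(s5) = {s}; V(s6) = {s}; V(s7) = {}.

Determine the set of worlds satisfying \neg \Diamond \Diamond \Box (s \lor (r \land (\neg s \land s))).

Let φ = \neg \Diamond \Diamond \Box (s \lor (r \land (\neg s \land s))). Evaluate φ at each world:
  s0 (successors {s4, s6}): φ is false.
  s1 (successors {s1, s3, s6}): φ is false.
  s2 (successors {s7}): φ is true.
  s3 (successors {s5}): φ is true.
  s4 (successors {s1, s3, s5, s7}): φ is false.
  s5 (successors {s2}): φ is false.
  s6 (successors ∅): φ is true.
  s7 (successors {s4}): φ is false.
For instance, at s4:
  At s4: \Diamond \Diamond \Box (s \lor (r \land (\neg s \land s))) is true, so \neg \Diamond \Diamond \Box (s \lor (r \land (\neg s \land s))) is false.
    At s4: \Diamond \Diamond \Box (s \lor (r \land (\neg s \land s))) requires \Diamond \Box (s \lor (r \land (\neg s \land s))) at some successor in {s1, s3, s5, s7}.
      \Diamond \Box (s \lor (r \land (\neg s \land s))) holds at s1, so \Diamond \Diamond \Box (s \lor (r \land (\neg s \land s))) is true at s4.
Satisfying worlds: {s2, s3, s6}

s2, s3, s6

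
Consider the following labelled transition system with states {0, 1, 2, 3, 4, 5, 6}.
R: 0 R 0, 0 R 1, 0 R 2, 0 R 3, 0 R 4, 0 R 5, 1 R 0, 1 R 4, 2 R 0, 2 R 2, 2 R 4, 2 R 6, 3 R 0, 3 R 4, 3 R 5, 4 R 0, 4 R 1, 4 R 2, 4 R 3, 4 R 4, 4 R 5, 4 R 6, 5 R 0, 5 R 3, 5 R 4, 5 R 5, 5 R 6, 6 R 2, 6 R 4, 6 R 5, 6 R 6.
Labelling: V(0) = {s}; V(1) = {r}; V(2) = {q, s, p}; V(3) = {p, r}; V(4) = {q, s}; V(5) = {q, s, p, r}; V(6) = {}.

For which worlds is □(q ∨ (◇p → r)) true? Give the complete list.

Recall that □ψ holds at a world iff ψ holds at every accessible world, and ◇ψ holds iff ψ holds at some accessible world.
Let φ = □(q ∨ (◇p → r)). Evaluate φ at each world:
  0 (successors {0, 1, 2, 3, 4, 5}): φ is false.
  1 (successors {0, 4}): φ is false.
  2 (successors {0, 2, 4, 6}): φ is false.
  3 (successors {0, 4, 5}): φ is false.
  4 (successors {0, 1, 2, 3, 4, 5, 6}): φ is false.
  5 (successors {0, 3, 4, 5, 6}): φ is false.
  6 (successors {2, 4, 5, 6}): φ is false.
For instance, at 2:
  At 2: □(q ∨ (◇p → r)) requires q ∨ (◇p → r) at every successor {0, 2, 4, 6}.
    q ∨ (◇p → r) fails at 0, so □(q ∨ (◇p → r)) is false at 2.
      At 0: q is false, ◇p → r is false, so q ∨ (◇p → r) is false.
Satisfying worlds: none.

none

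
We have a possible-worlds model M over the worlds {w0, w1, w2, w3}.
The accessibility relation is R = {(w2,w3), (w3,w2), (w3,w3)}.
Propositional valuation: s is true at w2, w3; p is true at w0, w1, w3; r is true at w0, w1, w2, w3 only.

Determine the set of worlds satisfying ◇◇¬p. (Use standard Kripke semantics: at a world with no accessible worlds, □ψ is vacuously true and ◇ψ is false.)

w2, w3

Let φ = ◇◇¬p. Evaluate φ at each world:
  w0 (successors ∅): φ is false.
  w1 (successors ∅): φ is false.
  w2 (successors {w3}): φ is true.
  w3 (successors {w2, w3}): φ is true.
For instance, at w3:
  At w3: ◇◇¬p requires ◇¬p at some successor in {w2, w3}.
    ◇¬p holds at w3, so ◇◇¬p is true at w3.
      At w3: ◇¬p requires ¬p at some successor in {w2, w3}.
        ¬p holds at w2, so ◇¬p is true at w3.
Satisfying worlds: {w2, w3}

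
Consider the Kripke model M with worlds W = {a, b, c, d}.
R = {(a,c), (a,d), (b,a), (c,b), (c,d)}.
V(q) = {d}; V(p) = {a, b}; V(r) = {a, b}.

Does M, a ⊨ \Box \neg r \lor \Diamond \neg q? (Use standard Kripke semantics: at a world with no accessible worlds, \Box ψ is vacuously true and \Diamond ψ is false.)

Yes

Recall that \Box ψ holds at a world iff ψ holds at every accessible world, and \Diamond ψ holds iff ψ holds at some accessible world.
At a: \Box \neg r is true, \Diamond \neg q is true, so \Box \neg r \lor \Diamond \neg q is true.
  At a: \Box \neg r requires \neg r at every successor {c, d}.
    At c: \neg r is true.
    At d: \neg r is true.
  So \Box \neg r is true at a.
  At a: \Diamond \neg q requires \neg q at some successor in {c, d}.
    \neg q holds at c, so \Diamond \neg q is true at a.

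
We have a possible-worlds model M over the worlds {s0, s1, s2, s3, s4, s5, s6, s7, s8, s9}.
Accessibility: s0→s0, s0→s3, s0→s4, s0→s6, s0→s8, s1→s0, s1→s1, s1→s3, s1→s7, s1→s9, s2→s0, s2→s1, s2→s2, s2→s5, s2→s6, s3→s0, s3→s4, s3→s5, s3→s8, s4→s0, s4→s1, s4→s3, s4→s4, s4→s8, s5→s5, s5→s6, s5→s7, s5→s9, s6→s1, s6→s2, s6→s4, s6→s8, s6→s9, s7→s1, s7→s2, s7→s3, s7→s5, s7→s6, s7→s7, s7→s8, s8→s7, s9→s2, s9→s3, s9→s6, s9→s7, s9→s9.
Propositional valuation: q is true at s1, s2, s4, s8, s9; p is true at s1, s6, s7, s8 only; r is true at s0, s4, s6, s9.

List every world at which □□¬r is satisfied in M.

none

Let φ = □□¬r. Evaluate φ at each world:
  s0 (successors {s0, s3, s4, s6, s8}): φ is false.
  s1 (successors {s0, s1, s3, s7, s9}): φ is false.
  s2 (successors {s0, s1, s2, s5, s6}): φ is false.
  s3 (successors {s0, s4, s5, s8}): φ is false.
  s4 (successors {s0, s1, s3, s4, s8}): φ is false.
  s5 (successors {s5, s6, s7, s9}): φ is false.
  s6 (successors {s1, s2, s4, s8, s9}): φ is false.
  s7 (successors {s1, s2, s3, s5, s6, s7, s8}): φ is false.
  s8 (successors {s7}): φ is false.
  s9 (successors {s2, s3, s6, s7, s9}): φ is false.
For instance, at s7:
  At s7: □□¬r requires □¬r at every successor {s1, s2, s3, s5, s6, s7, s8}.
    □¬r fails at s1, so □□¬r is false at s7.
      At s1: □¬r requires ¬r at every successor {s0, s1, s3, s7, s9}.
        ¬r fails at s0, so □¬r is false at s1.
Satisfying worlds: none.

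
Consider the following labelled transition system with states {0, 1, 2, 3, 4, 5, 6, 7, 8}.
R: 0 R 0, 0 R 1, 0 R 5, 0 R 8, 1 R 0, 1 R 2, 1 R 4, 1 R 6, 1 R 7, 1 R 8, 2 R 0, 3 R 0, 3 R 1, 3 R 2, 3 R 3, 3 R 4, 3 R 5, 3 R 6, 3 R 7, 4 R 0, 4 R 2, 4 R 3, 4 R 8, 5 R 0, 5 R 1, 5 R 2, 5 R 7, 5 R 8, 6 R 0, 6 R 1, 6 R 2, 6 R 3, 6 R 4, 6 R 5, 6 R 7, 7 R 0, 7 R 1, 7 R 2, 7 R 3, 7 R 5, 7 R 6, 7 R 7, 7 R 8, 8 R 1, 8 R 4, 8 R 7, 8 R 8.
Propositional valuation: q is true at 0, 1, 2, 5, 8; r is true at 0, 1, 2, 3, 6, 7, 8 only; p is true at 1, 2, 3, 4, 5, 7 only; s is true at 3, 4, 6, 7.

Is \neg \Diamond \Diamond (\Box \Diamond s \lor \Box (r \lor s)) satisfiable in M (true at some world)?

Let φ = \neg \Diamond \Diamond (\Box \Diamond s \lor \Box (r \lor s)). Evaluate φ at each world:
  0 (successors {0, 1, 5, 8}): φ is false.
  1 (successors {0, 2, 4, 6, 7, 8}): φ is false.
  2 (successors {0}): φ is false.
  3 (successors {0, 1, 2, 3, 4, 5, 6, 7}): φ is false.
  4 (successors {0, 2, 3, 8}): φ is false.
  5 (successors {0, 1, 2, 7, 8}): φ is false.
  6 (successors {0, 1, 2, 3, 4, 5, 7}): φ is false.
  7 (successors {0, 1, 2, 3, 5, 6, 7, 8}): φ is false.
  8 (successors {1, 4, 7, 8}): φ is false.
For instance, at 5:
  At 5: \Diamond \Diamond (\Box \Diamond s \lor \Box (r \lor s)) is true, so \neg \Diamond \Diamond (\Box \Diamond s \lor \Box (r \lor s)) is false.
    At 5: \Diamond \Diamond (\Box \Diamond s \lor \Box (r \lor s)) requires \Diamond (\Box \Diamond s \lor \Box (r \lor s)) at some successor in {0, 1, 2, 7, 8}.
      \Diamond (\Box \Diamond s \lor \Box (r \lor s)) holds at 0, so \Diamond \Diamond (\Box \Diamond s \lor \Box (r \lor s)) is true at 5.

No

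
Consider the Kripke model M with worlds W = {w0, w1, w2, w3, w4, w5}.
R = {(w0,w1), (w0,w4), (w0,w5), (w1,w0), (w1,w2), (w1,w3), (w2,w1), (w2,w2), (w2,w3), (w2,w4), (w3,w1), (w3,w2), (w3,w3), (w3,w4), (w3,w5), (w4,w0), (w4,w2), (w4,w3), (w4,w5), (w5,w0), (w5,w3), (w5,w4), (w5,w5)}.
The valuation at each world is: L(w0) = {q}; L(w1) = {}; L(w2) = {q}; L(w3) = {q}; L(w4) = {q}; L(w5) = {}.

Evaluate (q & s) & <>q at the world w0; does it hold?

At w0: q & s is false, <>q is true, so (q & s) & <>q is false.
  At w0: <>q requires q at some successor in {w1, w4, w5}.
    q holds at w4, so <>q is true at w0.

No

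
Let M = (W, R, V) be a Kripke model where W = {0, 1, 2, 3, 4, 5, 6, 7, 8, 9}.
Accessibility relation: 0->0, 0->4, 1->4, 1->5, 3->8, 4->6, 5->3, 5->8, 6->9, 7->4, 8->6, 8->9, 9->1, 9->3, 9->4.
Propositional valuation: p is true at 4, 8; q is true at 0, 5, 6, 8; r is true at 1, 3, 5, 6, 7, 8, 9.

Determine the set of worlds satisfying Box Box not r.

Recall that Box ψ holds at a world iff ψ holds at every accessible world, and Dia ψ holds iff ψ holds at some accessible world.
Let φ = Box Box not r. Evaluate φ at each world:
  0 (successors {0, 4}): φ is false.
  1 (successors {4, 5}): φ is false.
  2 (successors ∅): φ is true.
  3 (successors {8}): φ is false.
  4 (successors {6}): φ is false.
  5 (successors {3, 8}): φ is false.
  6 (successors {9}): φ is false.
  7 (successors {4}): φ is false.
  8 (successors {6, 9}): φ is false.
  9 (successors {1, 3, 4}): φ is false.
For instance, at 7:
  At 7: Box Box not r requires Box not r at every successor {4}.
    Box not r fails at 4, so Box Box not r is false at 7.
      At 4: Box not r requires not r at every successor {6}.
        not r fails at 6, so Box not r is false at 4.
Satisfying worlds: {2}

2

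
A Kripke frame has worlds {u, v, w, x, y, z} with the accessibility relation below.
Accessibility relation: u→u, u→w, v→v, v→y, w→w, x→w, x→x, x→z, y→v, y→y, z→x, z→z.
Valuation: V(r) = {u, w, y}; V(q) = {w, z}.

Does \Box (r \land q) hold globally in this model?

Let φ = \Box (r \land q). Evaluate φ at each world:
  u (successors {u, w}): φ is false.
  v (successors {v, y}): φ is false.
  w (successors {w}): φ is true.
  x (successors {w, x, z}): φ is false.
  y (successors {v, y}): φ is false.
  z (successors {x, z}): φ is false.
Detail at u (counterexample):
  At u: \Box (r \land q) requires r \land q at every successor {u, w}.
    r \land q fails at u, so \Box (r \land q) is false at u.

No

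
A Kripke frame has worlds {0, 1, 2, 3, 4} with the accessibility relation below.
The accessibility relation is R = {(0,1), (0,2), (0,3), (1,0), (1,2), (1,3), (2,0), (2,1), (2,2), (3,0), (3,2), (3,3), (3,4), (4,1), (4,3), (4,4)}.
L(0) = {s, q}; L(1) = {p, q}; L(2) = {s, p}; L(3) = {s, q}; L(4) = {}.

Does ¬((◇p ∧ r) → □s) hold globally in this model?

Let φ = ¬((◇p ∧ r) → □s). Evaluate φ at each world:
  0 (successors {1, 2, 3}): φ is false.
  1 (successors {0, 2, 3}): φ is false.
  2 (successors {0, 1, 2}): φ is false.
  3 (successors {0, 2, 3, 4}): φ is false.
  4 (successors {1, 3, 4}): φ is false.
Detail at 0 (counterexample):
  At 0: (◇p ∧ r) → □s is true, so ¬((◇p ∧ r) → □s) is false.
    At 0: ◇p ∧ r is false, □s is false, so (◇p ∧ r) → □s is true.
      At 0: ◇p is true, r is false, so ◇p ∧ r is false.
      At 0: □s requires s at every successor {1, 2, 3}.
        s fails at 1, so □s is false at 0.

No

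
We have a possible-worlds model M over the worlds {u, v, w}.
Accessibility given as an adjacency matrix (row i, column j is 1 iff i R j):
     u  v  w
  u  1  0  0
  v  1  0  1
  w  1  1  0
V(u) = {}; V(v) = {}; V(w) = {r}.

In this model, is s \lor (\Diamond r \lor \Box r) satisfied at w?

At w: s is false, \Diamond r \lor \Box r is false, so s \lor (\Diamond r \lor \Box r) is false.
  At w: \Diamond r is false, \Box r is false, so \Diamond r \lor \Box r is false.
    At w: \Diamond r requires r at some successor in {u, v}.
      At u: r is false.
      At v: r is false.
    So \Diamond r is false at w.
    At w: \Box r requires r at every successor {u, v}.
      r fails at u, so \Box r is false at w.

No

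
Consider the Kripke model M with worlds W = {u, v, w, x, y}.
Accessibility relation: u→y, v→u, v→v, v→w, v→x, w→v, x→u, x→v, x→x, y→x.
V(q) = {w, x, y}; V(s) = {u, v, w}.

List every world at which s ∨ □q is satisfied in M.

u, v, w, y

Recall that □ψ holds at a world iff ψ holds at every accessible world, and ◇ψ holds iff ψ holds at some accessible world.
Let φ = s ∨ □q. Evaluate φ at each world:
  u (successors {y}): φ is true.
  v (successors {u, v, w, x}): φ is true.
  w (successors {v}): φ is true.
  x (successors {u, v, x}): φ is false.
  y (successors {x}): φ is true.
For instance, at w:
  At w: s is true, □q is false, so s ∨ □q is true.
    At w: □q requires q at every successor {v}.
      q fails at v, so □q is false at w.
Satisfying worlds: {u, v, w, y}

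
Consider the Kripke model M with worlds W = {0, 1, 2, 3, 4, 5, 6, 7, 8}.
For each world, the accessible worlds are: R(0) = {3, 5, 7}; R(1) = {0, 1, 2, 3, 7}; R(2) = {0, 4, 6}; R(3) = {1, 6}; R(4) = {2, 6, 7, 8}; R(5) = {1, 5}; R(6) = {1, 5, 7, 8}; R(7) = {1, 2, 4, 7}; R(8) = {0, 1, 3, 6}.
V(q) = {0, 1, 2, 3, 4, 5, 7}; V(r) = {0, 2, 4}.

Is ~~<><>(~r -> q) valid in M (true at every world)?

Let φ = ~~<><>(~r -> q). Evaluate φ at each world:
  0 (successors {3, 5, 7}): φ is true.
  1 (successors {0, 1, 2, 3, 7}): φ is true.
  2 (successors {0, 4, 6}): φ is true.
  3 (successors {1, 6}): φ is true.
  4 (successors {2, 6, 7, 8}): φ is true.
  5 (successors {1, 5}): φ is true.
  6 (successors {1, 5, 7, 8}): φ is true.
  7 (successors {1, 2, 4, 7}): φ is true.
  8 (successors {0, 1, 3, 6}): φ is true.
For instance, at 3:
  At 3: ~<><>(~r -> q) is false, so ~~<><>(~r -> q) is true.
    At 3: <><>(~r -> q) is true, so ~<><>(~r -> q) is false.
      At 3: <><>(~r -> q) requires <>(~r -> q) at some successor in {1, 6}.
        <>(~r -> q) holds at 1, so <><>(~r -> q) is true at 3.

Yes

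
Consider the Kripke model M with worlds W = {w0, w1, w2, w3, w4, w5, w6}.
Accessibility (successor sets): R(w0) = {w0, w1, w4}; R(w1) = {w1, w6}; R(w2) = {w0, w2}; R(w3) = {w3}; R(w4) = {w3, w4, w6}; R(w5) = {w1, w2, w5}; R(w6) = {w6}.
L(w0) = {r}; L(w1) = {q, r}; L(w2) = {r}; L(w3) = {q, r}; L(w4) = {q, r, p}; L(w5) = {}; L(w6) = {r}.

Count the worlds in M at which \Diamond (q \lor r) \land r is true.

Let φ = \Diamond (q \lor r) \land r. Evaluate φ at each world:
  w0 (successors {w0, w1, w4}): φ is true.
  w1 (successors {w1, w6}): φ is true.
  w2 (successors {w0, w2}): φ is true.
  w3 (successors {w3}): φ is true.
  w4 (successors {w3, w4, w6}): φ is true.
  w5 (successors {w1, w2, w5}): φ is false.
  w6 (successors {w6}): φ is true.
For instance, at w5:
  At w5: \Diamond (q \lor r) is true, r is false, so \Diamond (q \lor r) \land r is false.
    At w5: \Diamond (q \lor r) requires q \lor r at some successor in {w1, w2, w5}.
      q \lor r holds at w1, so \Diamond (q \lor r) is true at w5.
Satisfying worlds: {w0, w1, w2, w3, w4, w6}

6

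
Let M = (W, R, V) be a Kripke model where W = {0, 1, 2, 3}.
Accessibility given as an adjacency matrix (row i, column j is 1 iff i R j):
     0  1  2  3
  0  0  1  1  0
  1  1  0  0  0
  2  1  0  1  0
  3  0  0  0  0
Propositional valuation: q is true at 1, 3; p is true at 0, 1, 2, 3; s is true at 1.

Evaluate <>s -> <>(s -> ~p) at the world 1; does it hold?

Recall that <>ψ holds at a world iff ψ holds at some accessible world.
At 1: <>s is false, <>(s -> ~p) is true, so <>s -> <>(s -> ~p) is true.
  At 1: <>s requires s at some successor in {0}.
    At 0: s is false.
  So <>s is false at 1.
  At 1: <>(s -> ~p) requires s -> ~p at some successor in {0}.
    s -> ~p holds at 0, so <>(s -> ~p) is true at 1.

Yes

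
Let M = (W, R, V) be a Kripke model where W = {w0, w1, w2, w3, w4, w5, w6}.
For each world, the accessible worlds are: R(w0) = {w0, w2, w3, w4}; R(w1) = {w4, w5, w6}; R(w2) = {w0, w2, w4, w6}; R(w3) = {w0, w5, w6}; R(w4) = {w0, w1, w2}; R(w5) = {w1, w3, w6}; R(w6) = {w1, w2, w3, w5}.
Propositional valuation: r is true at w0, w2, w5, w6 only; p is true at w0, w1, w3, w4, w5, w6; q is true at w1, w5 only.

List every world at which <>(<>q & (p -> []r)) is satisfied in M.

Let φ = <>(<>q & (p -> []r)). Evaluate φ at each world:
  w0 (successors {w0, w2, w3, w4}): φ is true.
  w1 (successors {w4, w5, w6}): φ is false.
  w2 (successors {w0, w2, w4, w6}): φ is false.
  w3 (successors {w0, w5, w6}): φ is false.
  w4 (successors {w0, w1, w2}): φ is false.
  w5 (successors {w1, w3, w6}): φ is true.
  w6 (successors {w1, w2, w3, w5}): φ is true.
For instance, at w3:
  At w3: <>(<>q & (p -> []r)) requires <>q & (p -> []r) at some successor in {w0, w5, w6}.
    At w0: <>q & (p -> []r) is false.
    At w5: <>q & (p -> []r) is false.
    At w6: <>q & (p -> []r) is false.
  So <>(<>q & (p -> []r)) is false at w3.
Satisfying worlds: {w0, w5, w6}

w0, w5, w6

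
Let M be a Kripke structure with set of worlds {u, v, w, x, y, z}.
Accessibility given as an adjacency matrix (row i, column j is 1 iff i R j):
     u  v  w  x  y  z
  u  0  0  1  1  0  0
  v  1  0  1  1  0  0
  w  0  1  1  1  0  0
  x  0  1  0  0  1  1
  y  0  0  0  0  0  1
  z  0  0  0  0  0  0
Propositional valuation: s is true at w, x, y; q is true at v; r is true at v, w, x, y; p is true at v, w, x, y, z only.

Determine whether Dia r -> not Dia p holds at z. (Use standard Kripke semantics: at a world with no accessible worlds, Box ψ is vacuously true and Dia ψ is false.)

At z: Dia r is false, not Dia p is true, so Dia r -> not Dia p is true.
  At z: no accessible worlds, so Dia r is false.
  At z: Dia p is false, so not Dia p is true.
    At z: no accessible worlds, so Dia p is false.

Yes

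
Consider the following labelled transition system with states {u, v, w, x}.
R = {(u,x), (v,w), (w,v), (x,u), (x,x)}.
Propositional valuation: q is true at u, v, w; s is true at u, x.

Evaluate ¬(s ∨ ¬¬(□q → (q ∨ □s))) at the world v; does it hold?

No

At v: s ∨ ¬¬(□q → (q ∨ □s)) is true, so ¬(s ∨ ¬¬(□q → (q ∨ □s))) is false.
  At v: s is false, ¬¬(□q → (q ∨ □s)) is true, so s ∨ ¬¬(□q → (q ∨ □s)) is true.
    At v: ¬(□q → (q ∨ □s)) is false, so ¬¬(□q → (q ∨ □s)) is true.
      At v: □q → (q ∨ □s) is true, so ¬(□q → (q ∨ □s)) is false.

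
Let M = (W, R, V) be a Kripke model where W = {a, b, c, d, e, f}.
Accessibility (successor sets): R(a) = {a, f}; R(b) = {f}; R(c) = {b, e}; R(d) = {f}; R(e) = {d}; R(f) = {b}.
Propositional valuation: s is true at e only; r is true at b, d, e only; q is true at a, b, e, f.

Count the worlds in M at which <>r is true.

3

Let φ = <>r. Evaluate φ at each world:
  a (successors {a, f}): φ is false.
  b (successors {f}): φ is false.
  c (successors {b, e}): φ is true.
  d (successors {f}): φ is false.
  e (successors {d}): φ is true.
  f (successors {b}): φ is true.
For instance, at b:
  At b: <>r requires r at some successor in {f}.
    At f: r is false.
  So <>r is false at b.
Satisfying worlds: {c, e, f}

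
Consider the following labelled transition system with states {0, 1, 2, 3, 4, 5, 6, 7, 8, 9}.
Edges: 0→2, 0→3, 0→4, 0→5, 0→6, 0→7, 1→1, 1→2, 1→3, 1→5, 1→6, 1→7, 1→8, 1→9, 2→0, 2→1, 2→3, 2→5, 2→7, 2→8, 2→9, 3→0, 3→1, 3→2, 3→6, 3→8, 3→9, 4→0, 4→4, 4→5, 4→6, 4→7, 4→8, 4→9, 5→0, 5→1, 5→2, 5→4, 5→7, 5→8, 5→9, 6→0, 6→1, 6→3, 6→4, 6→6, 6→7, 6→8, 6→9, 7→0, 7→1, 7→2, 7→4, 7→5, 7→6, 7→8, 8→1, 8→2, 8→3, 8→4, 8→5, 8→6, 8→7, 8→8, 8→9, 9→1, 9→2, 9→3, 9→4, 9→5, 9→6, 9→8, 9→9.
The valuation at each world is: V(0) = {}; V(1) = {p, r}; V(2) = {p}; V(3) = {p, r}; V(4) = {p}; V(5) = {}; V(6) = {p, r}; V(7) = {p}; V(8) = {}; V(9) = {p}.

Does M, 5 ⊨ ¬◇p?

No

At 5: ◇p is true, so ¬◇p is false.
  At 5: ◇p requires p at some successor in {0, 1, 2, 4, 7, 8, 9}.
    p holds at 1, so ◇p is true at 5.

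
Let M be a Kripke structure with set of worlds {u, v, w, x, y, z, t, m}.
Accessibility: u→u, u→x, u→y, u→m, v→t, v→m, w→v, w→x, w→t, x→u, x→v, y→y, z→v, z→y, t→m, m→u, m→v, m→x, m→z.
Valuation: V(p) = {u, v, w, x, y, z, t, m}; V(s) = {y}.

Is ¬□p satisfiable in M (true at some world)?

No

Recall that □ψ holds at a world iff ψ holds at every accessible world, and ◇ψ holds iff ψ holds at some accessible world.
Let φ = ¬□p. Evaluate φ at each world:
  u (successors {u, x, y, m}): φ is false.
  v (successors {t, m}): φ is false.
  w (successors {v, x, t}): φ is false.
  x (successors {u, v}): φ is false.
  y (successors {y}): φ is false.
  z (successors {v, y}): φ is false.
  t (successors {m}): φ is false.
  m (successors {u, v, x, z}): φ is false.
For instance, at m:
  At m: □p is true, so ¬□p is false.
    At m: □p requires p at every successor {u, v, x, z}.
      At u: p is true.
      At v: p is true.
      At x: p is true.
      At z: p is true.
    So □p is true at m.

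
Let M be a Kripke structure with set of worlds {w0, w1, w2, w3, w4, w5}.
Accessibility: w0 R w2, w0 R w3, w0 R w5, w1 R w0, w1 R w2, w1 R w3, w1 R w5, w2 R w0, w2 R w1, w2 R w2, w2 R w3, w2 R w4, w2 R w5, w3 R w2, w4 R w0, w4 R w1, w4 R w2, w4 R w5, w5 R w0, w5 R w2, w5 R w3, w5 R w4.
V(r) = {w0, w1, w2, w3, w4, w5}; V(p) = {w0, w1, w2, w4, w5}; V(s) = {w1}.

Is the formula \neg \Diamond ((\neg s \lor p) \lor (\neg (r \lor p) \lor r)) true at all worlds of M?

No

Let φ = \neg \Diamond ((\neg s \lor p) \lor (\neg (r \lor p) \lor r)). Evaluate φ at each world:
  w0 (successors {w2, w3, w5}): φ is false.
  w1 (successors {w0, w2, w3, w5}): φ is false.
  w2 (successors {w0, w1, w2, w3, w4, w5}): φ is false.
  w3 (successors {w2}): φ is false.
  w4 (successors {w0, w1, w2, w5}): φ is false.
  w5 (successors {w0, w2, w3, w4}): φ is false.
Detail at w0 (counterexample):
  At w0: \Diamond ((\neg s \lor p) \lor (\neg (r \lor p) \lor r)) is true, so \neg \Diamond ((\neg s \lor p) \lor (\neg (r \lor p) \lor r)) is false.
    At w0: \Diamond ((\neg s \lor p) \lor (\neg (r \lor p) \lor r)) requires (\neg s \lor p) \lor (\neg (r \lor p) \lor r) at some successor in {w2, w3, w5}.
      (\neg s \lor p) \lor (\neg (r \lor p) \lor r) holds at w2, so \Diamond ((\neg s \lor p) \lor (\neg (r \lor p) \lor r)) is true at w0.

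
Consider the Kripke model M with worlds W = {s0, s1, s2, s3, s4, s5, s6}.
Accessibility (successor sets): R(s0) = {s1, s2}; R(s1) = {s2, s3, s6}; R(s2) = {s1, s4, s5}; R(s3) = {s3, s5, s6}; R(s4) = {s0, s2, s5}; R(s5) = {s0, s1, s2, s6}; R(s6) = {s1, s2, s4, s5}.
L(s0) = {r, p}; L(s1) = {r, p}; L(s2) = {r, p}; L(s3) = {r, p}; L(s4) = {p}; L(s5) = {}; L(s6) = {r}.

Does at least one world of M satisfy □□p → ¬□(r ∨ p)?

Let φ = □□p → ¬□(r ∨ p). Evaluate φ at each world:
  s0 (successors {s1, s2}): φ is true.
  s1 (successors {s2, s3, s6}): φ is true.
  s2 (successors {s1, s4, s5}): φ is true.
  s3 (successors {s3, s5, s6}): φ is true.
  s4 (successors {s0, s2, s5}): φ is true.
  s5 (successors {s0, s1, s2, s6}): φ is true.
  s6 (successors {s1, s2, s4, s5}): φ is true.
Detail at s0 (witness):
  At s0: □□p is false, ¬□(r ∨ p) is false, so □□p → ¬□(r ∨ p) is true.
    At s0: □□p requires □p at every successor {s1, s2}.
      □p fails at s1, so □□p is false at s0.
    At s0: □(r ∨ p) is true, so ¬□(r ∨ p) is false.
      At s0: □(r ∨ p) requires r ∨ p at every successor {s1, s2}.
        At s1: r ∨ p is true.
        At s2: r ∨ p is true.
      So □(r ∨ p) is true at s0.

Yes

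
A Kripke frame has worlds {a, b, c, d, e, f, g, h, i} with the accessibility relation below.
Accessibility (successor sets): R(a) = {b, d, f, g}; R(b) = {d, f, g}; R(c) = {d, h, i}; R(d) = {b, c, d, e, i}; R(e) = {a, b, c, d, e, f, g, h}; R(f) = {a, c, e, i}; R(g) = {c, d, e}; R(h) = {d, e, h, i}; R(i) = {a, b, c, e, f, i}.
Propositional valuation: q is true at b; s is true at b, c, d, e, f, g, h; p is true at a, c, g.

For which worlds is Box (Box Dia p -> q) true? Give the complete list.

a, b, c, d, g, h

Let φ = Box (Box Dia p -> q). Evaluate φ at each world:
  a (successors {b, d, f, g}): φ is true.
  b (successors {d, f, g}): φ is true.
  c (successors {d, h, i}): φ is true.
  d (successors {b, c, d, e, i}): φ is true.
  e (successors {a, b, c, d, e, f, g, h}): φ is false.
  f (successors {a, c, e, i}): φ is false.
  g (successors {c, d, e}): φ is true.
  h (successors {d, e, h, i}): φ is true.
  i (successors {a, b, c, e, f, i}): φ is false.
For instance, at a:
  At a: Box (Box Dia p -> q) requires Box Dia p -> q at every successor {b, d, f, g}.
    At b: Box Dia p -> q is true.
    At d: Box Dia p -> q is true.
    At f: Box Dia p -> q is true.
    At g: Box Dia p -> q is true.
  So Box (Box Dia p -> q) is true at a.
Satisfying worlds: {a, b, c, d, g, h}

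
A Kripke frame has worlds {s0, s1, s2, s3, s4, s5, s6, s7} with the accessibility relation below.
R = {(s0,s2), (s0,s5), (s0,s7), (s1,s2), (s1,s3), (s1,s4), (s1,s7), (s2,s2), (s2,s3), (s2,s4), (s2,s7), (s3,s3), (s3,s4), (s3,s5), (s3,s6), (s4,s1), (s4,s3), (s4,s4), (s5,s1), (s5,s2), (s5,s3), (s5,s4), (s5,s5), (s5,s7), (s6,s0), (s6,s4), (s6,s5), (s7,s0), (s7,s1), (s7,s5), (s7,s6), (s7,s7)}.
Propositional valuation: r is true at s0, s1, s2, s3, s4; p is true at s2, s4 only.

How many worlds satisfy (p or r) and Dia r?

Recall that Dia ψ holds at a world iff ψ holds at some accessible world.
Let φ = (p or r) and Dia r. Evaluate φ at each world:
  s0 (successors {s2, s5, s7}): φ is true.
  s1 (successors {s2, s3, s4, s7}): φ is true.
  s2 (successors {s2, s3, s4, s7}): φ is true.
  s3 (successors {s3, s4, s5, s6}): φ is true.
  s4 (successors {s1, s3, s4}): φ is true.
  s5 (successors {s1, s2, s3, s4, s5, s7}): φ is false.
  s6 (successors {s0, s4, s5}): φ is false.
  s7 (successors {s0, s1, s5, s6, s7}): φ is false.
For instance, at s5:
  At s5: p or r is false, Dia r is true, so (p or r) and Dia r is false.
    At s5: Dia r requires r at some successor in {s1, s2, s3, s4, s5, s7}.
      r holds at s1, so Dia r is true at s5.
Satisfying worlds: {s0, s1, s2, s3, s4}

5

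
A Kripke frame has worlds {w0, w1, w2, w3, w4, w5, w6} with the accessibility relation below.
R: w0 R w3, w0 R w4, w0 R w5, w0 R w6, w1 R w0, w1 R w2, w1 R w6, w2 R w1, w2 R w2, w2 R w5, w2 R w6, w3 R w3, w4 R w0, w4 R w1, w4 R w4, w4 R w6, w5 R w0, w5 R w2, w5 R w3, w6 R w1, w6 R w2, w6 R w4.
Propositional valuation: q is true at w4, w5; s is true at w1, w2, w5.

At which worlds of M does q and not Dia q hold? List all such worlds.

w5

Let φ = q and not Dia q. Evaluate φ at each world:
  w0 (successors {w3, w4, w5, w6}): φ is false.
  w1 (successors {w0, w2, w6}): φ is false.
  w2 (successors {w1, w2, w5, w6}): φ is false.
  w3 (successors {w3}): φ is false.
  w4 (successors {w0, w1, w4, w6}): φ is false.
  w5 (successors {w0, w2, w3}): φ is true.
  w6 (successors {w1, w2, w4}): φ is false.
For instance, at w3:
  At w3: q is false, not Dia q is true, so q and not Dia q is false.
    At w3: Dia q is false, so not Dia q is true.
      At w3: Dia q requires q at some successor in {w3}.
        At w3: q is false.
      So Dia q is false at w3.
Satisfying worlds: {w5}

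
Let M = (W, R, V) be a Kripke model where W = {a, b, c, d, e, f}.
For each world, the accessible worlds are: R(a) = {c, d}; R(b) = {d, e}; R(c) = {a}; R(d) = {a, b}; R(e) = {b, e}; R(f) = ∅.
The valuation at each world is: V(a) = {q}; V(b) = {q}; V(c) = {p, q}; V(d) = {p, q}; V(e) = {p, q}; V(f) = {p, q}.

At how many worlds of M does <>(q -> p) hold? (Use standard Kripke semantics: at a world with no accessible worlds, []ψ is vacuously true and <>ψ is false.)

Let φ = <>(q -> p). Evaluate φ at each world:
  a (successors {c, d}): φ is true.
  b (successors {d, e}): φ is true.
  c (successors {a}): φ is false.
  d (successors {a, b}): φ is false.
  e (successors {b, e}): φ is true.
  f (successors ∅): φ is false.
For instance, at c:
  At c: <>(q -> p) requires q -> p at some successor in {a}.
    At a: q -> p is false.
  So <>(q -> p) is false at c.
Satisfying worlds: {a, b, e}

3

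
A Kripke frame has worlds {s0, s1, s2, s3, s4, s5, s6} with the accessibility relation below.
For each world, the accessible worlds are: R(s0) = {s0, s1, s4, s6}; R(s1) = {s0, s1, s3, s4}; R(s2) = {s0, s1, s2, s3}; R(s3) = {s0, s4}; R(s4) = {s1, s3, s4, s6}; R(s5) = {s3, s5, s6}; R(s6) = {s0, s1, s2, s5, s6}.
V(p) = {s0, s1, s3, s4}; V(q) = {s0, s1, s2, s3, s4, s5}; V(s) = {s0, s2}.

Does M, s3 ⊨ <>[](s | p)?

No

At s3: <>[](s | p) requires [](s | p) at some successor in {s0, s4}.
  At s0: [](s | p) is false.
  At s4: [](s | p) is false.
So <>[](s | p) is false at s3.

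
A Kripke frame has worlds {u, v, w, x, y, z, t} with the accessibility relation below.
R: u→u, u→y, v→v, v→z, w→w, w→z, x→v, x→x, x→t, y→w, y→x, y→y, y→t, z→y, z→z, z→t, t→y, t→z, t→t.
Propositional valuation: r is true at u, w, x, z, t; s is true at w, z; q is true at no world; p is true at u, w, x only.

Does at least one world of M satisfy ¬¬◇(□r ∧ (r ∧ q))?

No

Let φ = ¬¬◇(□r ∧ (r ∧ q)). Evaluate φ at each world:
  u (successors {u, y}): φ is false.
  v (successors {v, z}): φ is false.
  w (successors {w, z}): φ is false.
  x (successors {v, x, t}): φ is false.
  y (successors {w, x, y, t}): φ is false.
  z (successors {y, z, t}): φ is false.
  t (successors {y, z, t}): φ is false.
For instance, at z:
  At z: ¬◇(□r ∧ (r ∧ q)) is true, so ¬¬◇(□r ∧ (r ∧ q)) is false.
    At z: ◇(□r ∧ (r ∧ q)) is false, so ¬◇(□r ∧ (r ∧ q)) is true.
      At z: ◇(□r ∧ (r ∧ q)) requires □r ∧ (r ∧ q) at some successor in {y, z, t}.
        At y: □r ∧ (r ∧ q) is false.
        At z: □r ∧ (r ∧ q) is false.
        At t: □r ∧ (r ∧ q) is false.
      So ◇(□r ∧ (r ∧ q)) is false at z.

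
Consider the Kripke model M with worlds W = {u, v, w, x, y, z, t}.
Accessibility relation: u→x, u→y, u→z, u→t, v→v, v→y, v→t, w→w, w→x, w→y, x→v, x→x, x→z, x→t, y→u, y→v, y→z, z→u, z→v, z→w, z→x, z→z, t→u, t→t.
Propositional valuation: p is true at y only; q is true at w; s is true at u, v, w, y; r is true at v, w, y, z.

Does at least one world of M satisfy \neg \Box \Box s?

Yes

Let φ = \neg \Box \Box s. Evaluate φ at each world:
  u (successors {x, y, z, t}): φ is true.
  v (successors {v, y, t}): φ is true.
  w (successors {w, x, y}): φ is true.
  x (successors {v, x, z, t}): φ is true.
  y (successors {u, v, z}): φ is true.
  z (successors {u, v, w, x, z}): φ is true.
  t (successors {u, t}): φ is true.
Detail at u (witness):
  At u: \Box \Box s is false, so \neg \Box \Box s is true.
    At u: \Box \Box s requires \Box s at every successor {x, y, z, t}.
      \Box s fails at x, so \Box \Box s is false at u.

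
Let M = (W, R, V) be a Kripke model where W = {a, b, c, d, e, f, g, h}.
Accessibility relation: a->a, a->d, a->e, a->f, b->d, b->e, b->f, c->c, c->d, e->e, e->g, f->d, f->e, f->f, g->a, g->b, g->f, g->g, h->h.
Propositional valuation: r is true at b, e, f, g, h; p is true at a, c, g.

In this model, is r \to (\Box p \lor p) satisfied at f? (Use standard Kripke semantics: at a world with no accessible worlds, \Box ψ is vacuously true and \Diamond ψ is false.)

Recall that \Box ψ holds at a world iff ψ holds at every accessible world, and \Diamond ψ holds iff ψ holds at some accessible world.
At f: r is true, \Box p \lor p is false, so r \to (\Box p \lor p) is false.
  At f: \Box p is false, p is false, so \Box p \lor p is false.
    At f: \Box p requires p at every successor {d, e, f}.
      p fails at d, so \Box p is false at f.

No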